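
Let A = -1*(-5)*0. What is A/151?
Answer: 0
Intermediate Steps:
A = 0 (A = 5*0 = 0)
A/151 = 0/151 = 0*(1/151) = 0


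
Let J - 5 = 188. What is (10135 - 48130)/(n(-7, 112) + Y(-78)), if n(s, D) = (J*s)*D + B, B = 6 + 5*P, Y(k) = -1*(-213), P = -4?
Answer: 745/2963 ≈ 0.25143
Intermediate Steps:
J = 193 (J = 5 + 188 = 193)
Y(k) = 213
B = -14 (B = 6 + 5*(-4) = 6 - 20 = -14)
n(s, D) = -14 + 193*D*s (n(s, D) = (193*s)*D - 14 = 193*D*s - 14 = -14 + 193*D*s)
(10135 - 48130)/(n(-7, 112) + Y(-78)) = (10135 - 48130)/((-14 + 193*112*(-7)) + 213) = -37995/((-14 - 151312) + 213) = -37995/(-151326 + 213) = -37995/(-151113) = -37995*(-1/151113) = 745/2963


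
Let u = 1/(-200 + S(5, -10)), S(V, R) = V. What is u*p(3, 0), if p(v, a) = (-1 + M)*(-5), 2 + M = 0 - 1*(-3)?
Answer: 0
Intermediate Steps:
M = 1 (M = -2 + (0 - 1*(-3)) = -2 + (0 + 3) = -2 + 3 = 1)
p(v, a) = 0 (p(v, a) = (-1 + 1)*(-5) = 0*(-5) = 0)
u = -1/195 (u = 1/(-200 + 5) = 1/(-195) = -1/195 ≈ -0.0051282)
u*p(3, 0) = -1/195*0 = 0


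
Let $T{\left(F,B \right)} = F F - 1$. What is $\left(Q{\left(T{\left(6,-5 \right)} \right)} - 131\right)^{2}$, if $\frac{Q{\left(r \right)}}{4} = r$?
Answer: $81$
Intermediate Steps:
$T{\left(F,B \right)} = -1 + F^{2}$ ($T{\left(F,B \right)} = F^{2} - 1 = -1 + F^{2}$)
$Q{\left(r \right)} = 4 r$
$\left(Q{\left(T{\left(6,-5 \right)} \right)} - 131\right)^{2} = \left(4 \left(-1 + 6^{2}\right) - 131\right)^{2} = \left(4 \left(-1 + 36\right) - 131\right)^{2} = \left(4 \cdot 35 - 131\right)^{2} = \left(140 - 131\right)^{2} = 9^{2} = 81$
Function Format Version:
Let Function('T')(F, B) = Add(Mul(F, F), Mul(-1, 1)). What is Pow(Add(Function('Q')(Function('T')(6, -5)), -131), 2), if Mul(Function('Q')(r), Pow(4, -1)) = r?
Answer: 81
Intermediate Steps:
Function('T')(F, B) = Add(-1, Pow(F, 2)) (Function('T')(F, B) = Add(Pow(F, 2), -1) = Add(-1, Pow(F, 2)))
Function('Q')(r) = Mul(4, r)
Pow(Add(Function('Q')(Function('T')(6, -5)), -131), 2) = Pow(Add(Mul(4, Add(-1, Pow(6, 2))), -131), 2) = Pow(Add(Mul(4, Add(-1, 36)), -131), 2) = Pow(Add(Mul(4, 35), -131), 2) = Pow(Add(140, -131), 2) = Pow(9, 2) = 81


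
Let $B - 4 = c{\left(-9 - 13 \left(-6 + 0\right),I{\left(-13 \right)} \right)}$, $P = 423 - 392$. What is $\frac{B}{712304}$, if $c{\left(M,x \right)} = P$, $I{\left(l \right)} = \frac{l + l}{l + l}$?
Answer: $\frac{35}{712304} \approx 4.9136 \cdot 10^{-5}$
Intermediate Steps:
$I{\left(l \right)} = 1$ ($I{\left(l \right)} = \frac{2 l}{2 l} = 2 l \frac{1}{2 l} = 1$)
$P = 31$ ($P = 423 - 392 = 31$)
$c{\left(M,x \right)} = 31$
$B = 35$ ($B = 4 + 31 = 35$)
$\frac{B}{712304} = \frac{35}{712304}$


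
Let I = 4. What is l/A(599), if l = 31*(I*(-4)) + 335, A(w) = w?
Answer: -161/599 ≈ -0.26878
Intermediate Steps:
l = -161 (l = 31*(4*(-4)) + 335 = 31*(-16) + 335 = -496 + 335 = -161)
l/A(599) = -161/599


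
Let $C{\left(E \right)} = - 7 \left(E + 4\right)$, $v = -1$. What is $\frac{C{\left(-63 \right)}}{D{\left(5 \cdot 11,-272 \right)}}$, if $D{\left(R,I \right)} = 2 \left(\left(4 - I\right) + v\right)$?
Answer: $\frac{413}{550} \approx 0.75091$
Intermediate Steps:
$D{\left(R,I \right)} = 6 - 2 I$ ($D{\left(R,I \right)} = 2 \left(\left(4 - I\right) - 1\right) = 2 \left(3 - I\right) = 6 - 2 I$)
$C{\left(E \right)} = -28 - 7 E$ ($C{\left(E \right)} = - 7 \left(4 + E\right) = -28 - 7 E$)
$\frac{C{\left(-63 \right)}}{D{\left(5 \cdot 11,-272 \right)}} = \frac{-28 - -441}{6 - -544} = \frac{-28 + 441}{6 + 544} = \frac{413}{550}$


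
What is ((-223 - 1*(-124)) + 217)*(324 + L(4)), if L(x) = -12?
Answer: 36816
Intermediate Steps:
((-223 - 1*(-124)) + 217)*(324 + L(4)) = ((-223 - 1*(-124)) + 217)*(324 - 12) = ((-223 + 124) + 217)*312 = (-99 + 217)*312 = 118*312 = 36816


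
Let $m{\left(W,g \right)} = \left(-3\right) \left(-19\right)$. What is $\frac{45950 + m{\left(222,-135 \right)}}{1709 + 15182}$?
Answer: $\frac{46007}{16891} \approx 2.7238$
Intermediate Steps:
$m{\left(W,g \right)} = 57$
$\frac{45950 + m{\left(222,-135 \right)}}{1709 + 15182} = \frac{45950 + 57}{1709 + 15182} = \frac{46007}{16891}$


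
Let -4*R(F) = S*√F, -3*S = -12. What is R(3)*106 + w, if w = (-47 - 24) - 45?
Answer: -116 - 106*√3 ≈ -299.60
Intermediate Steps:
S = 4 (S = -⅓*(-12) = 4)
R(F) = -√F
w = -116 (w = -71 - 45 = -116)
R(3)*106 + w = -√3*106 - 116 = -106*√3 - 116 = -116 - 106*√3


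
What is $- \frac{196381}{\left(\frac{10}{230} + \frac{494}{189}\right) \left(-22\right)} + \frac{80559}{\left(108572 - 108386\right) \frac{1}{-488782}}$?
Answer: $- \frac{1667682584173389}{7877782} \approx -2.1169 \cdot 10^{8}$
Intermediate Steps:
$- \frac{196381}{\left(\frac{10}{230} + \frac{494}{189}\right) \left(-22\right)} + \frac{80559}{\left(108572 - 108386\right) \frac{1}{-488782}} = - \frac{196381}{\left(10 \cdot \frac{1}{230} + 494 \cdot \frac{1}{189}\right) \left(-22\right)} + \frac{80559}{\left(108572 - 108386\right) \left(- \frac{1}{488782}\right)} = - \frac{196381}{\left(\frac{1}{23} + \frac{494}{189}\right) \left(-22\right)} + \frac{80559}{186 \left(- \frac{1}{488782}\right)} = - \frac{196381}{\frac{11551}{4347} \left(-22\right)} + \frac{80559}{- \frac{93}{244391}} = - \frac{196381}{- \frac{254122}{4347}} + 80559 \left(- \frac{244391}{93}\right) = \left(-196381\right) \left(- \frac{4347}{254122}\right) - \frac{6562631523}{31} = \frac{853668207}{254122} - \frac{6562631523}{31} = - \frac{1667682584173389}{7877782}$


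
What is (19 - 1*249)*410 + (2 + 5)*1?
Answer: -94293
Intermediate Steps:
(19 - 1*249)*410 + (2 + 5)*1 = (19 - 249)*410 + 7*1 = -230*410 + 7 = -94300 + 7 = -94293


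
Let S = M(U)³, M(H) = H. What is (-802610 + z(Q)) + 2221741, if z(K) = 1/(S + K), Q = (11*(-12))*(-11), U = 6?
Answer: 2367110509/1668 ≈ 1.4191e+6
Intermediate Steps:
S = 216 (S = 6³ = 216)
Q = 1452 (Q = -132*(-11) = 1452)
z(K) = 1/(216 + K)
(-802610 + z(Q)) + 2221741 = (-802610 + 1/(216 + 1452)) + 2221741 = (-802610 + 1/1668) + 2221741 = -1338753479/1668 + 2221741 = 2367110509/1668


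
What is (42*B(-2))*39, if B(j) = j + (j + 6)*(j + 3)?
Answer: 3276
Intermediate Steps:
B(j) = j + (3 + j)*(6 + j) (B(j) = j + (6 + j)*(3 + j) = j + (3 + j)*(6 + j))
(42*B(-2))*39 = (42*(18 + (-2)² + 10*(-2)))*39 = (42*(18 + 4 - 20))*39 = (42*2)*39 = 84*39 = 3276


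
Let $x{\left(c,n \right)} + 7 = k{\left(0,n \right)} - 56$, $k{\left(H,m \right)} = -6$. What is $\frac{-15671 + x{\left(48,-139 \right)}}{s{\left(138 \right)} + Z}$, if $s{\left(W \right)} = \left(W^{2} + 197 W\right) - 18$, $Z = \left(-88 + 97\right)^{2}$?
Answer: $- \frac{15740}{46293} \approx -0.34001$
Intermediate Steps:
$Z = 81$ ($Z = 9^{2} = 81$)
$s{\left(W \right)} = -18 + W^{2} + 197 W$
$x{\left(c,n \right)} = -69$ ($x{\left(c,n \right)} = -7 - 62 = -69$)
$\frac{-15671 + x{\left(48,-139 \right)}}{s{\left(138 \right)} + Z} = \frac{-15671 - 69}{\left(-18 + 138^{2} + 197 \cdot 138\right) + 81} = - \frac{15740}{\left(-18 + 19044 + 27186\right) + 81} = - \frac{15740}{46212 + 81} = - \frac{15740}{46293}$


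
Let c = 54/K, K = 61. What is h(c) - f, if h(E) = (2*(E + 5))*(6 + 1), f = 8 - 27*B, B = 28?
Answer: 50654/61 ≈ 830.39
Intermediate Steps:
c = 54/61 ≈ 0.88525
f = -748 (f = 8 - 27*28 = 8 - 756 = -748)
h(E) = 70 + 14*E (h(E) = (2*(5 + E))*7 = (10 + 2*E)*7 = 70 + 14*E)
h(c) - f = (70 + 14*(54/61)) - 1*(-748) = (70 + 756/61) + 748 = 5026/61 + 748 = 50654/61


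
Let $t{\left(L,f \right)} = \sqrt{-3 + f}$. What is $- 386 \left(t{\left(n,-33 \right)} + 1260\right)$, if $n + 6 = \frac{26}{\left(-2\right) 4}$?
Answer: $-486360 - 2316 i \approx -4.8636 \cdot 10^{5} - 2316.0 i$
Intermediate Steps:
$n = - \frac{37}{4}$ ($n = -6 + \frac{26}{\left(-2\right) 4} = -6 + \frac{26}{-8} = -6 + 26 \left(- \frac{1}{8}\right) = -6 - \frac{13}{4} = - \frac{37}{4} \approx -9.25$)
$- 386 \left(t{\left(n,-33 \right)} + 1260\right) = - 386 \left(\sqrt{-3 - 33} + 1260\right) = - 386 \left(\sqrt{-36} + 1260\right) = - 386 \left(6 i + 1260\right) = - 386 \left(1260 + 6 i\right) = -486360 - 2316 i$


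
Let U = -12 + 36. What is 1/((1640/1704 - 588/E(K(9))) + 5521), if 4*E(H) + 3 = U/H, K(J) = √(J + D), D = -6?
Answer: 7587686433/41562471532538 + 71138592*√3/20781235766269 ≈ 0.00018849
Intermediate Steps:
U = 24
K(J) = √(-6 + J) (K(J) = √(J - 6) = √(-6 + J))
E(H) = -¾ + 6/H (E(H) = -¾ + (24/H)/4 = -¾ + 6/H)
1/((1640/1704 - 588/E(K(9))) + 5521) = 1/((1640/1704 - 588/(-¾ + 6/(√(-6 + 9)))) + 5521) = 1/((1640*(1/1704) - 588/(-¾ + 6/(√3))) + 5521) = 1/((205/213 - 588/(-¾ + 6*(√3/3))) + 5521) = 1/((205/213 - 588/(-¾ + 2*√3)) + 5521) = 1/(1176178/213 - 588/(-¾ + 2*√3))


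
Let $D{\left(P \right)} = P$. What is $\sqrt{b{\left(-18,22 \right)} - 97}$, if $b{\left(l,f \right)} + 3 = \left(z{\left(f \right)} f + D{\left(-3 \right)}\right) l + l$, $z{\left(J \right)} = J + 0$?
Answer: $2 i \sqrt{2194} \approx 93.68 i$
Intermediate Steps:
$z{\left(J \right)} = J$
$b{\left(l,f \right)} = -3 + l + l \left(-3 + f^{2}\right)$ ($b{\left(l,f \right)} = -3 + \left(\left(f f - 3\right) l + l\right) = -3 + \left(\left(f^{2} - 3\right) l + l\right) = -3 + \left(\left(-3 + f^{2}\right) l + l\right) = -3 + \left(l \left(-3 + f^{2}\right) + l\right) = -3 + \left(l + l \left(-3 + f^{2}\right)\right) = -3 + l + l \left(-3 + f^{2}\right)$)
$\sqrt{b{\left(-18,22 \right)} - 97} = \sqrt{\left(-3 - -36 - 18 \cdot 22^{2}\right) - 97} = \sqrt{\left(-3 + 36 - 8712\right) - 97} = \sqrt{-8679 - 97} = \sqrt{-8776} = 2 i \sqrt{2194}$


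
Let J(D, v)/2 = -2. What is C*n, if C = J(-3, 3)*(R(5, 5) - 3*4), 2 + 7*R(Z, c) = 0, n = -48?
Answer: -16512/7 ≈ -2358.9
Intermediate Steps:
R(Z, c) = -2/7 (R(Z, c) = -2/7 + (⅐)*0 = -2/7 + 0 = -2/7)
J(D, v) = -4 (J(D, v) = 2*(-2) = -4)
C = 344/7 (C = -4*(-2/7 - 3*4) = -4*(-2/7 - 12) = -4*(-86/7) = 344/7 ≈ 49.143)
C*n = (344/7)*(-48) = -16512/7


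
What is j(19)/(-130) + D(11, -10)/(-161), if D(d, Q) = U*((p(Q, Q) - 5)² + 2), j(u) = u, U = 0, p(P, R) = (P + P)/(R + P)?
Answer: -19/130 ≈ -0.14615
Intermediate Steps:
p(P, R) = 2*P/(P + R) (p(P, R) = (2*P)/(P + R) = 2*P/(P + R))
D(d, Q) = 0 (D(d, Q) = 0*((2*Q/(Q + Q) - 5)² + 2) = 0*((2*Q/((2*Q)) - 5)² + 2) = 0*((2*Q*(1/(2*Q)) - 5)² + 2) = 0*((1 - 5)² + 2) = 0*((-4)² + 2) = 0*(16 + 2) = 0*18 = 0)
j(19)/(-130) + D(11, -10)/(-161) = 19/(-130) + 0/(-161) = 19*(-1/130) + 0*(-1/161) = -19/130 + 0 = -19/130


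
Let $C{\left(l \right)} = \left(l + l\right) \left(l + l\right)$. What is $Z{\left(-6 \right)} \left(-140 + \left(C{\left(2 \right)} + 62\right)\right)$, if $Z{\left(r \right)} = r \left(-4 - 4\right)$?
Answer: $-2976$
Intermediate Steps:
$C{\left(l \right)} = 4 l^{2}$ ($C{\left(l \right)} = 2 l 2 l = 4 l^{2}$)
$Z{\left(r \right)} = - 8 r$ ($Z{\left(r \right)} = r \left(-8\right) = - 8 r$)
$Z{\left(-6 \right)} \left(-140 + \left(C{\left(2 \right)} + 62\right)\right) = \left(-8\right) \left(-6\right) \left(-140 + \left(4 \cdot 2^{2} + 62\right)\right) = 48 \left(-140 + \left(4 \cdot 4 + 62\right)\right) = 48 \left(-140 + \left(16 + 62\right)\right) = 48 \left(-140 + 78\right) = 48 \left(-62\right) = -2976$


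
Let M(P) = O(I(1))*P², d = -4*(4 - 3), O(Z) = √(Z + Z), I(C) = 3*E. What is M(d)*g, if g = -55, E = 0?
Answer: 0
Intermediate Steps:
I(C) = 0 (I(C) = 3*0 = 0)
O(Z) = √2*√Z (O(Z) = √(2*Z) = √2*√Z)
d = -4 (d = -4*1 = -4)
M(P) = 0 (M(P) = (√2*√0)*P² = (√2*0)*P² = 0*P² = 0)
M(d)*g = 0*(-55) = 0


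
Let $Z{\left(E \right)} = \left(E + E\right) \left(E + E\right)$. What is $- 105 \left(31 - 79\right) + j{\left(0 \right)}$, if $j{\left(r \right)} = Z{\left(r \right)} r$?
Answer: $5040$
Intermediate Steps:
$Z{\left(E \right)} = 4 E^{2}$ ($Z{\left(E \right)} = 2 E 2 E = 4 E^{2}$)
$j{\left(r \right)} = 4 r^{3}$ ($j{\left(r \right)} = 4 r^{2} r = 4 r^{3}$)
$- 105 \left(31 - 79\right) + j{\left(0 \right)} = - 105 \left(31 - 79\right) + 4 \cdot 0^{3} = - 105 \left(31 - 79\right) + 4 \cdot 0 = \left(-105\right) \left(-48\right) + 0 = 5040 + 0 = 5040$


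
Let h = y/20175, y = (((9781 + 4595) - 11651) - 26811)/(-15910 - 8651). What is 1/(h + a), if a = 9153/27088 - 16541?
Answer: -13422596324400/222018629671603057 ≈ -6.0457e-5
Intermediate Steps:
a = -448053455/27088 (a = 9153*(1/27088) - 16541 = 9153/27088 - 16541 = -448053455/27088 ≈ -16541.)
y = 24086/24561 (y = ((14376 - 11651) - 26811)/(-24561) = (2725 - 26811)*(-1/24561) = -24086*(-1/24561) = 24086/24561 ≈ 0.98066)
h = 24086/495518175 (h = (24086/24561)/20175 = (24086/24561)*(1/20175) = 24086/495518175 ≈ 4.8608e-5)
1/(h + a) = 1/(24086/495518175 - 448053455/27088) = 1/(-222018629671603057/13422596324400) = -13422596324400/222018629671603057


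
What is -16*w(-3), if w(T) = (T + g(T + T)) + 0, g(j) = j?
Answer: 144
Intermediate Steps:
w(T) = 3*T (w(T) = (T + (T + T)) + 0 = (T + 2*T) + 0 = 3*T + 0 = 3*T)
-16*w(-3) = -48*(-3) = -16*(-9) = 144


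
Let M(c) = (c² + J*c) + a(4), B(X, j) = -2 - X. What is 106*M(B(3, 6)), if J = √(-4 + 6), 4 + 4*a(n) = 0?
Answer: 2544 - 530*√2 ≈ 1794.5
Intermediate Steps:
a(n) = -1 (a(n) = -1 + (¼)*0 = -1 + 0 = -1)
J = √2 ≈ 1.4142
M(c) = -1 + c² + c*√2 (M(c) = (c² + √2*c) - 1 = (c² + c*√2) - 1 = -1 + c² + c*√2)
106*M(B(3, 6)) = 106*(-1 + (-2 - 1*3)² + (-2 - 1*3)*√2) = 106*(-1 + (-2 - 3)² + (-2 - 3)*√2) = 106*(-1 + (-5)² - 5*√2) = 106*(-1 + 25 - 5*√2) = 106*(24 - 5*√2) = 2544 - 530*√2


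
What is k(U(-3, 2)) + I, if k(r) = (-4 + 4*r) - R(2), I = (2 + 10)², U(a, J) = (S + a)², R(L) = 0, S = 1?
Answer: 156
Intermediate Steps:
U(a, J) = (1 + a)²
I = 144 (I = 12² = 144)
k(r) = -4 + 4*r (k(r) = (-4 + 4*r) - 1*0 = (-4 + 4*r) + 0 = -4 + 4*r)
k(U(-3, 2)) + I = (-4 + 4*(1 - 3)²) + 144 = (-4 + 4*(-2)²) + 144 = (-4 + 4*4) + 144 = (-4 + 16) + 144 = 12 + 144 = 156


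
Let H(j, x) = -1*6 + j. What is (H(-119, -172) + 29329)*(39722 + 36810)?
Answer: 2235040528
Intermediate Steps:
H(j, x) = -6 + j
(H(-119, -172) + 29329)*(39722 + 36810) = ((-6 - 119) + 29329)*(39722 + 36810) = (-125 + 29329)*76532 = 29204*76532 = 2235040528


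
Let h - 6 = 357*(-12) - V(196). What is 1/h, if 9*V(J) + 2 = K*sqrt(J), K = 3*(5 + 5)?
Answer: -9/38920 ≈ -0.00023124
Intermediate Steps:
K = 30 (K = 3*10 = 30)
V(J) = -2/9 + 10*sqrt(J)/3 (V(J) = -2/9 + (30*sqrt(J))/9 = -2/9 + 10*sqrt(J)/3)
h = -38920/9 (h = 6 + (357*(-12) - (-2/9 + 10*sqrt(196)/3)) = 6 + (-4284 - (-2/9 + (10/3)*14)) = 6 + (-4284 - (-2/9 + 140/3)) = 6 + (-4284 - 1*418/9) = 6 + (-4284 - 418/9) = 6 - 38974/9 = -38920/9 ≈ -4324.4)
1/h = 1/(-38920/9) = -9/38920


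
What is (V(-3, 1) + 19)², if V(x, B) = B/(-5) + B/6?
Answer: 323761/900 ≈ 359.73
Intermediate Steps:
V(x, B) = -B/30 (V(x, B) = B*(-⅕) + B*(⅙) = -B/5 + B/6 = -B/30)
(V(-3, 1) + 19)² = (-1/30*1 + 19)² = (-1/30 + 19)² = (569/30)² = 323761/900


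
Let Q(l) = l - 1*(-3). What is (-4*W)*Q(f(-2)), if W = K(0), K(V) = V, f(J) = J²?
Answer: 0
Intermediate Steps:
Q(l) = 3 + l (Q(l) = l + 3 = 3 + l)
W = 0
(-4*W)*Q(f(-2)) = (-4*0)*(3 + (-2)²) = 0*(3 + 4) = 0*7 = 0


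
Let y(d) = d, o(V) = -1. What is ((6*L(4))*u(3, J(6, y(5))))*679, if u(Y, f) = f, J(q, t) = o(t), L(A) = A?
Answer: -16296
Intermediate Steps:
J(q, t) = -1
((6*L(4))*u(3, J(6, y(5))))*679 = ((6*4)*(-1))*679 = (24*(-1))*679 = -24*679 = -16296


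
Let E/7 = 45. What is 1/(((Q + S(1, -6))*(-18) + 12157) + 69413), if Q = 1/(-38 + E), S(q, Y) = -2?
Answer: 277/22604844 ≈ 1.2254e-5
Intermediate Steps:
E = 315 (E = 7*45 = 315)
Q = 1/277 (Q = 1/(-38 + 315) = 1/277 ≈ 0.0036101)
1/(((Q + S(1, -6))*(-18) + 12157) + 69413) = 1/(((1/277 - 2)*(-18) + 12157) + 69413) = 1/((-553/277*(-18) + 12157) + 69413) = 1/((9954/277 + 12157) + 69413) = 1/(3377443/277 + 69413) = 1/(22604844/277) = 277/22604844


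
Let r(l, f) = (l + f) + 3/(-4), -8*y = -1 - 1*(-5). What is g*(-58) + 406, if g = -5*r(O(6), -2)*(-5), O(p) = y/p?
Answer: 13543/3 ≈ 4514.3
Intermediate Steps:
y = -1/2 (y = -(-1 - 1*(-5))/8 = -(-1 + 5)/8 = -1/8*4 = -1/2 ≈ -0.50000)
O(p) = -1/(2*p)
r(l, f) = -3/4 + f + l (r(l, f) = (f + l) + 3*(-1/4) = (f + l) - 3/4 = -3/4 + f + l)
g = -425/6 (g = -5*(-3/4 - 2 - 1/2/6)*(-5) = -5*(-3/4 - 2 - 1/2*1/6)*(-5) = -5*(-3/4 - 2 - 1/12)*(-5) = -5*(-17/6)*(-5) = (85/6)*(-5) = -425/6 ≈ -70.833)
g*(-58) + 406 = -425/6*(-58) + 406 = 12325/3 + 406 = 13543/3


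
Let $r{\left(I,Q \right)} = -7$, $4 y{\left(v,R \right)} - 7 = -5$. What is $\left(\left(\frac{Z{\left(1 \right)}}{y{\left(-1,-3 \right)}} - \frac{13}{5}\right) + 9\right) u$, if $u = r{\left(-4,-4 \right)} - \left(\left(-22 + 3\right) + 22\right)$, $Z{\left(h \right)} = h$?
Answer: $-84$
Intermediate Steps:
$y{\left(v,R \right)} = \frac{1}{2}$ ($y{\left(v,R \right)} = \frac{7}{4} + \frac{1}{4} \left(-5\right) = \frac{7}{4} - \frac{5}{4} = \frac{1}{2}$)
$u = -10$ ($u = -7 - \left(\left(-22 + 3\right) + 22\right) = -7 - \left(-19 + 22\right) = -7 - 3 = -10$)
$\left(\left(\frac{Z{\left(1 \right)}}{y{\left(-1,-3 \right)}} - \frac{13}{5}\right) + 9\right) u = \left(\left(1 \frac{1}{\frac{1}{2}} - \frac{13}{5}\right) + 9\right) \left(-10\right) = \left(\left(1 \cdot 2 - \frac{13}{5}\right) + 9\right) \left(-10\right) = \left(\left(2 - \frac{13}{5}\right) + 9\right) \left(-10\right) = \left(- \frac{3}{5} + 9\right) \left(-10\right) = \frac{42}{5} \left(-10\right) = -84$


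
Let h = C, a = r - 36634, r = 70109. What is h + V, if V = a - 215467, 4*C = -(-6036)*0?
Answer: -181992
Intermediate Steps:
a = 33475 (a = 70109 - 36634 = 33475)
C = 0 (C = (-(-6036)*0)/4 = (-6036*0)/4 = (¼)*0 = 0)
V = -181992 (V = 33475 - 215467 = -181992)
h = 0
h + V = 0 - 181992 = -181992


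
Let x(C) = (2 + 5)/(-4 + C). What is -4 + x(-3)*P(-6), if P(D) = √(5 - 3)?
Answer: -4 - √2 ≈ -5.4142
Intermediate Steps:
x(C) = 7/(-4 + C)
P(D) = √2
-4 + x(-3)*P(-6) = -4 + (7/(-4 - 3))*√2 = -4 + (7/(-7))*√2 = -4 + (7*(-⅐))*√2 = -4 - √2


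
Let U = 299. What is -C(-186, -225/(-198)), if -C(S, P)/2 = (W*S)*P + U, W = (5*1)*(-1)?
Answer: 29828/11 ≈ 2711.6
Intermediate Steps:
W = -5 (W = 5*(-1) = -5)
C(S, P) = -598 + 10*P*S (C(S, P) = -2*((-5*S)*P + 299) = -2*(-5*P*S + 299) = -2*(299 - 5*P*S) = -598 + 10*P*S)
-C(-186, -225/(-198)) = -(-598 + 10*(-225/(-198))*(-186)) = -(-598 + 10*(-225*(-1/198))*(-186)) = -(-598 + 10*(25/22)*(-186)) = -(-598 - 23250/11) = -1*(-29828/11) = 29828/11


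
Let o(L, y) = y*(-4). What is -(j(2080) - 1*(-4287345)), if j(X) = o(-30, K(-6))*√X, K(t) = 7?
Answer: -4287345 + 112*√130 ≈ -4.2861e+6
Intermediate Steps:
o(L, y) = -4*y
j(X) = -28*√X (j(X) = (-4*7)*√X = -28*√X)
-(j(2080) - 1*(-4287345)) = -(-112*√130 - 1*(-4287345)) = -(-112*√130 + 4287345) = -(4287345 - 112*√130) = -4287345 + 112*√130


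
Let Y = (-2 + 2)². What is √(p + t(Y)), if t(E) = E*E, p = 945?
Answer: 3*√105 ≈ 30.741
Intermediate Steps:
Y = 0 (Y = 0² = 0)
t(E) = E²
√(p + t(Y)) = √(945 + 0²) = √(945 + 0) = √945 = 3*√105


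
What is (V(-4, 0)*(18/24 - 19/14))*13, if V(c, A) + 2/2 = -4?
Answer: 1105/28 ≈ 39.464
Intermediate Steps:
V(c, A) = -5 (V(c, A) = -1 - 4 = -5)
(V(-4, 0)*(18/24 - 19/14))*13 = -5*(18/24 - 19/14)*13 = -5*(18*(1/24) - 19*1/14)*13 = -5*(3/4 - 19/14)*13 = -5*(-17/28)*13 = (85/28)*13 = 1105/28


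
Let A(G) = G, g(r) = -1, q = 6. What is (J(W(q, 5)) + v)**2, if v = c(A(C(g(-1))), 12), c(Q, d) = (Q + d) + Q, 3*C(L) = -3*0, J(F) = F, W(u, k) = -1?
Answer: 121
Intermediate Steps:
C(L) = 0 (C(L) = (-3*0)/3 = (1/3)*0 = 0)
c(Q, d) = d + 2*Q
v = 12 (v = 12 + 2*0 = 12 + 0 = 12)
(J(W(q, 5)) + v)**2 = (-1 + 12)**2 = 11**2 = 121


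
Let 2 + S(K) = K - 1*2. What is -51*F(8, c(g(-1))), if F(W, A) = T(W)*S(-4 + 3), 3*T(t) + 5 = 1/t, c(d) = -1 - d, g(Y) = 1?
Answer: -3315/8 ≈ -414.38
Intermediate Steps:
S(K) = -4 + K (S(K) = -2 + (K - 1*2) = -2 + (K - 2) = -2 + (-2 + K) = -4 + K)
T(t) = -5/3 + 1/(3*t)
F(W, A) = -5*(1 - 5*W)/(3*W) (F(W, A) = ((1 - 5*W)/(3*W))*(-4 + (-4 + 3)) = ((1 - 5*W)/(3*W))*(-4 - 1) = ((1 - 5*W)/(3*W))*(-5) = -5*(1 - 5*W)/(3*W))
-51*F(8, c(g(-1))) = -85*(-1 + 5*8)/8 = -85*(-1 + 40)/8 = -85*39/8 = -51*65/8 = -3315/8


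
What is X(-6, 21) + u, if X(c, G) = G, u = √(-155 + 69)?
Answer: 21 + I*√86 ≈ 21.0 + 9.2736*I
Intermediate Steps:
u = I*√86 (u = √(-86) = I*√86 ≈ 9.2736*I)
X(-6, 21) + u = 21 + I*√86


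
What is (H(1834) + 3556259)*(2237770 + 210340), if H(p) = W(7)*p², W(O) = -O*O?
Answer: -394777285658350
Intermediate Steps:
W(O) = -O²
H(p) = -49*p² (H(p) = (-1*7²)*p² = (-1*49)*p² = -49*p²)
(H(1834) + 3556259)*(2237770 + 210340) = (-49*1834² + 3556259)*(2237770 + 210340) = (-49*3363556 + 3556259)*2448110 = (-164814244 + 3556259)*2448110 = -161257985*2448110 = -394777285658350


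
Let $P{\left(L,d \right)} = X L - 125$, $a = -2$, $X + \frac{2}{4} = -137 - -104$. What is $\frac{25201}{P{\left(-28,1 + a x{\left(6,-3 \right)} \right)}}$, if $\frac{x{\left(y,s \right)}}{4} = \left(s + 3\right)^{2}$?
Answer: $\frac{25201}{813} \approx 30.998$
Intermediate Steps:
$X = - \frac{67}{2}$ ($X = - \frac{1}{2} - 33 = - \frac{67}{2} \approx -33.5$)
$x{\left(y,s \right)} = 4 \left(3 + s\right)^{2}$ ($x{\left(y,s \right)} = 4 \left(s + 3\right)^{2} = 4 \left(3 + s\right)^{2}$)
$P{\left(L,d \right)} = -125 - \frac{67 L}{2}$ ($P{\left(L,d \right)} = - \frac{67 L}{2} - 125 = -125 - \frac{67 L}{2}$)
$\frac{25201}{P{\left(-28,1 + a x{\left(6,-3 \right)} \right)}} = \frac{25201}{-125 - -938} = \frac{25201}{-125 + 938} = \frac{25201}{813}$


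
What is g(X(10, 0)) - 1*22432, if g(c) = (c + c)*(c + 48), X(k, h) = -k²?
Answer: -12032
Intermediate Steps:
g(c) = 2*c*(48 + c) (g(c) = (2*c)*(48 + c) = 2*c*(48 + c))
g(X(10, 0)) - 1*22432 = 2*(-1*10²)*(48 - 1*10²) - 1*22432 = 2*(-1*100)*(48 - 1*100) - 22432 = 2*(-100)*(48 - 100) - 22432 = 2*(-100)*(-52) - 22432 = 10400 - 22432 = -12032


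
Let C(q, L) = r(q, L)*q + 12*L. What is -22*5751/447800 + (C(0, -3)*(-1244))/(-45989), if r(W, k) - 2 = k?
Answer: -12936447729/10296937100 ≈ -1.2563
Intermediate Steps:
r(W, k) = 2 + k
C(q, L) = 12*L + q*(2 + L) (C(q, L) = (2 + L)*q + 12*L = q*(2 + L) + 12*L = 12*L + q*(2 + L))
-22*5751/447800 + (C(0, -3)*(-1244))/(-45989) = -22*5751/447800 + ((12*(-3) + 0*(2 - 3))*(-1244))/(-45989) = -126522*1/447800 + ((-36 + 0*(-1))*(-1244))*(-1/45989) = -63261/223900 + ((-36 + 0)*(-1244))*(-1/45989) = -63261/223900 - 36*(-1244)*(-1/45989) = -63261/223900 + 44784*(-1/45989) = -63261/223900 - 44784/45989 = -12936447729/10296937100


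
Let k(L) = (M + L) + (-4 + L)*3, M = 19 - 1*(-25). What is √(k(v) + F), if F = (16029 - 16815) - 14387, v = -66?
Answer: I*√15405 ≈ 124.12*I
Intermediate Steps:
F = -15173 (F = -786 - 14387 = -15173)
M = 44 (M = 19 + 25 = 44)
k(L) = 32 + 4*L (k(L) = (44 + L) + (-4 + L)*3 = (44 + L) + (-12 + 3*L) = 32 + 4*L)
√(k(v) + F) = √((32 + 4*(-66)) - 15173) = √((32 - 264) - 15173) = √(-232 - 15173) = √(-15405) = I*√15405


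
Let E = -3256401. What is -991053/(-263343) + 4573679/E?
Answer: 674273210452/285850136181 ≈ 2.3588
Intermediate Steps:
-991053/(-263343) + 4573679/E = -991053/(-263343) + 4573679/(-3256401) = -991053*(-1/263343) + 4573679*(-1/3256401) = 330351/87781 - 4573679/3256401 = 674273210452/285850136181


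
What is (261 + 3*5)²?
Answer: 76176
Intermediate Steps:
(261 + 3*5)² = (261 + 15)² = 276² = 76176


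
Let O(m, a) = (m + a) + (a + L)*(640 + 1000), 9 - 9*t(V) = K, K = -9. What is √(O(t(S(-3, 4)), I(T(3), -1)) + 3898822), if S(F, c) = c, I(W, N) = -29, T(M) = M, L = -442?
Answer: √3126355 ≈ 1768.2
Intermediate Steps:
t(V) = 2 (t(V) = 1 - ⅑*(-9) = 1 + 1 = 2)
O(m, a) = -724880 + m + 1641*a (O(m, a) = (m + a) + (a - 442)*(640 + 1000) = (a + m) + (-442 + a)*1640 = (a + m) + (-724880 + 1640*a) = -724880 + m + 1641*a)
√(O(t(S(-3, 4)), I(T(3), -1)) + 3898822) = √((-724880 + 2 + 1641*(-29)) + 3898822) = √((-724880 + 2 - 47589) + 3898822) = √(-772467 + 3898822) = √3126355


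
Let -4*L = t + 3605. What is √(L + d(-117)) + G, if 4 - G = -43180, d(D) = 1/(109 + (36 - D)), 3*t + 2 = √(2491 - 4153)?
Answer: 43184 + √(-556683321 - 51483*I*√1662)/786 ≈ 43184.0 - 30.018*I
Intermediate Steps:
t = -⅔ + I*√1662/3 (t = -⅔ + √(2491 - 4153)/3 = -⅔ + √(-1662)/3 = -⅔ + (I*√1662)/3 = -⅔ + I*√1662/3 ≈ -0.66667 + 13.589*I)
d(D) = 1/(145 - D)
L = -10813/12 - I*√1662/12 (L = -((-⅔ + I*√1662/3) + 3605)/4 = -(10813/3 + I*√1662/3)/4 = -10813/12 - I*√1662/12 ≈ -901.08 - 3.3973*I)
G = 43184 (G = 4 - 1*(-43180) = 4 + 43180 = 43184)
√(L + d(-117)) + G = √((-10813/12 - I*√1662/12) - 1/(-145 - 117)) + 43184 = √((-10813/12 - I*√1662/12) - 1/(-262)) + 43184 = √((-10813/12 - I*√1662/12) - 1*(-1/262)) + 43184 = √((-10813/12 - I*√1662/12) + 1/262) + 43184 = √(-1416497/1572 - I*√1662/12) + 43184 = 43184 + √(-1416497/1572 - I*√1662/12)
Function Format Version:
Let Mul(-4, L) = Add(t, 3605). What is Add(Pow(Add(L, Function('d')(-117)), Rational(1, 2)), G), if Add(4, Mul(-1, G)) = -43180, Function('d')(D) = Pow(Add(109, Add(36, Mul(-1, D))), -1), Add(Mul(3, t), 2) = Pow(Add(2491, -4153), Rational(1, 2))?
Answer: Add(43184, Mul(Rational(1, 786), Pow(Add(-556683321, Mul(-51483, I, Pow(1662, Rational(1, 2)))), Rational(1, 2)))) ≈ Add(43184., Mul(-30.018, I))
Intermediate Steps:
t = Add(Rational(-2, 3), Mul(Rational(1, 3), I, Pow(1662, Rational(1, 2)))) (t = Add(Rational(-2, 3), Mul(Rational(1, 3), Pow(Add(2491, -4153), Rational(1, 2)))) = Add(Rational(-2, 3), Mul(Rational(1, 3), Pow(-1662, Rational(1, 2)))) = Add(Rational(-2, 3), Mul(Rational(1, 3), Mul(I, Pow(1662, Rational(1, 2))))) = Add(Rational(-2, 3), Mul(Rational(1, 3), I, Pow(1662, Rational(1, 2)))) ≈ Add(-0.66667, Mul(13.589, I)))
Function('d')(D) = Pow(Add(145, Mul(-1, D)), -1)
L = Add(Rational(-10813, 12), Mul(Rational(-1, 12), I, Pow(1662, Rational(1, 2)))) (L = Mul(Rational(-1, 4), Add(Add(Rational(-2, 3), Mul(Rational(1, 3), I, Pow(1662, Rational(1, 2)))), 3605)) = Mul(Rational(-1, 4), Add(Rational(10813, 3), Mul(Rational(1, 3), I, Pow(1662, Rational(1, 2))))) = Add(Rational(-10813, 12), Mul(Rational(-1, 12), I, Pow(1662, Rational(1, 2)))) ≈ Add(-901.08, Mul(-3.3973, I)))
G = 43184 (G = Add(4, Mul(-1, -43180)) = Add(4, 43180) = 43184)
Add(Pow(Add(L, Function('d')(-117)), Rational(1, 2)), G) = Add(Pow(Add(Add(Rational(-10813, 12), Mul(Rational(-1, 12), I, Pow(1662, Rational(1, 2)))), Mul(-1, Pow(Add(-145, -117), -1))), Rational(1, 2)), 43184) = Add(Pow(Add(Add(Rational(-10813, 12), Mul(Rational(-1, 12), I, Pow(1662, Rational(1, 2)))), Mul(-1, Pow(-262, -1))), Rational(1, 2)), 43184) = Add(Pow(Add(Add(Rational(-10813, 12), Mul(Rational(-1, 12), I, Pow(1662, Rational(1, 2)))), Mul(-1, Rational(-1, 262))), Rational(1, 2)), 43184) = Add(Pow(Add(Add(Rational(-10813, 12), Mul(Rational(-1, 12), I, Pow(1662, Rational(1, 2)))), Rational(1, 262)), Rational(1, 2)), 43184) = Add(Pow(Add(Rational(-1416497, 1572), Mul(Rational(-1, 12), I, Pow(1662, Rational(1, 2)))), Rational(1, 2)), 43184) = Add(43184, Pow(Add(Rational(-1416497, 1572), Mul(Rational(-1, 12), I, Pow(1662, Rational(1, 2)))), Rational(1, 2)))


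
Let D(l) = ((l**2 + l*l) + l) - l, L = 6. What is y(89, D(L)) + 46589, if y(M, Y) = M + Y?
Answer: 46750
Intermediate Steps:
D(l) = 2*l**2 (D(l) = ((l**2 + l**2) + l) - l = (2*l**2 + l) - l = (l + 2*l**2) - l = 2*l**2)
y(89, D(L)) + 46589 = (89 + 2*6**2) + 46589 = (89 + 2*36) + 46589 = (89 + 72) + 46589 = 161 + 46589 = 46750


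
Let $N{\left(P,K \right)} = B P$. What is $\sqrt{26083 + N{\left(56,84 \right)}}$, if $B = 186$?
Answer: $\sqrt{36499} \approx 191.05$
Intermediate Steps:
$N{\left(P,K \right)} = 186 P$
$\sqrt{26083 + N{\left(56,84 \right)}} = \sqrt{26083 + 186 \cdot 56} = \sqrt{26083 + 10416} = \sqrt{36499}$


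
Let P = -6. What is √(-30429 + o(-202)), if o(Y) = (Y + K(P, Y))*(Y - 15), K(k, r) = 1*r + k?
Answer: √58541 ≈ 241.95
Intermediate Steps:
K(k, r) = k + r (K(k, r) = r + k = k + r)
o(Y) = (-15 + Y)*(-6 + 2*Y) (o(Y) = (Y + (-6 + Y))*(Y - 15) = (-6 + 2*Y)*(-15 + Y) = (-15 + Y)*(-6 + 2*Y))
√(-30429 + o(-202)) = √(-30429 + (90 - 36*(-202) + 2*(-202)²)) = √(-30429 + (90 + 7272 + 2*40804)) = √(-30429 + (90 + 7272 + 81608)) = √(-30429 + 88970) = √58541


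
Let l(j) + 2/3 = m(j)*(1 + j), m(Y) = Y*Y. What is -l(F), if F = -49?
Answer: 345746/3 ≈ 1.1525e+5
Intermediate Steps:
m(Y) = Y²
l(j) = -⅔ + j²*(1 + j)
-l(F) = -(-⅔ + (-49)² + (-49)³) = -(-⅔ + 2401 - 117649) = -1*(-345746/3) = 345746/3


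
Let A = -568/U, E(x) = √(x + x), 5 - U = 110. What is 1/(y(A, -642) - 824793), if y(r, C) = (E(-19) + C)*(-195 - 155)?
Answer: I/(-600093*I + 350*√38) ≈ -1.6664e-6 + 5.9912e-9*I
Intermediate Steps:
U = -105 (U = 5 - 1*110 = 5 - 110 = -105)
E(x) = √2*√x (E(x) = √(2*x) = √2*√x)
A = 568/105 (A = -568/(-105) = -568*(-1/105) = 568/105 ≈ 5.4095)
y(r, C) = -350*C - 350*I*√38 (y(r, C) = (√2*√(-19) + C)*(-195 - 155) = (√2*(I*√19) + C)*(-350) = (I*√38 + C)*(-350) = (C + I*√38)*(-350) = -350*C - 350*I*√38)
1/(y(A, -642) - 824793) = 1/((-350*(-642) - 350*I*√38) - 824793) = 1/((224700 - 350*I*√38) - 824793) = 1/(-600093 - 350*I*√38)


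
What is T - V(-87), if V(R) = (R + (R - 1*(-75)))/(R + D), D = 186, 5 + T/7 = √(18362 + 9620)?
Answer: -34 + 7*√27982 ≈ 1136.9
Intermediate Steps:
T = -35 + 7*√27982 (T = -35 + 7*√(18362 + 9620) = -35 + 7*√27982 ≈ 1135.9)
V(R) = (75 + 2*R)/(186 + R) (V(R) = (R + (R - 1*(-75)))/(R + 186) = (R + (R + 75))/(186 + R) = (R + (75 + R))/(186 + R) = (75 + 2*R)/(186 + R))
T - V(-87) = (-35 + 7*√27982) - (75 + 2*(-87))/(186 - 87) = (-35 + 7*√27982) - (75 - 174)/99 = (-35 + 7*√27982) - (-99)/99 = (-35 + 7*√27982) - 1*(-1) = (-35 + 7*√27982) + 1 = -34 + 7*√27982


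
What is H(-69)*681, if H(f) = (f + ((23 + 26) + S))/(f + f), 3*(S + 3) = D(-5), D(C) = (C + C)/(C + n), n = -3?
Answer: 61517/552 ≈ 111.44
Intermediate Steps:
D(C) = 2*C/(-3 + C) (D(C) = (C + C)/(C - 3) = (2*C)/(-3 + C) = 2*C/(-3 + C))
S = -31/12 (S = -3 + (2*(-5)/(-3 - 5))/3 = -3 + (2*(-5)/(-8))/3 = -3 + (2*(-5)*(-⅛))/3 = -3 + (⅓)*(5/4) = -3 + 5/12 = -31/12 ≈ -2.5833)
H(f) = (557/12 + f)/(2*f) (H(f) = (f + ((23 + 26) - 31/12))/(f + f) = (f + (49 - 31/12))/((2*f)) = (f + 557/12)*(1/(2*f)) = (557/12 + f)*(1/(2*f)) = (557/12 + f)/(2*f))
H(-69)*681 = ((1/24)*(557 + 12*(-69))/(-69))*681 = ((1/24)*(-1/69)*(557 - 828))*681 = ((1/24)*(-1/69)*(-271))*681 = (271/1656)*681 = 61517/552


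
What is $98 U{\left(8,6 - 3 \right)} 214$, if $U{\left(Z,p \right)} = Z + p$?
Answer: $230692$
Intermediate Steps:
$98 U{\left(8,6 - 3 \right)} 214 = 98 \left(8 + \left(6 - 3\right)\right) 214 = 98 \left(8 + 3\right) 214 = 98 \cdot 11 \cdot 214 = 1078 \cdot 214 = 230692$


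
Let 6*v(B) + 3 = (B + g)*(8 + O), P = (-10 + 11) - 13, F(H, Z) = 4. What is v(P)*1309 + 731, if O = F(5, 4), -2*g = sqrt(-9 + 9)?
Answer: -62679/2 ≈ -31340.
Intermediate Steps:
g = 0 (g = -sqrt(-9 + 9)/2 = -sqrt(0)/2 = -1/2*0 = 0)
P = -12 (P = 1 - 13 = -12)
O = 4
v(B) = -1/2 + 2*B (v(B) = -1/2 + ((B + 0)*(8 + 4))/6 = -1/2 + (B*12)/6 = -1/2 + (12*B)/6 = -1/2 + 2*B)
v(P)*1309 + 731 = (-1/2 + 2*(-12))*1309 + 731 = (-1/2 - 24)*1309 + 731 = -49/2*1309 + 731 = -64141/2 + 731 = -62679/2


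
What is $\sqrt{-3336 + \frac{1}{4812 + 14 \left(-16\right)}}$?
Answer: $\frac{i \sqrt{17555485349}}{2294} \approx 57.758 i$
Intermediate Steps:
$\sqrt{-3336 + \frac{1}{4812 + 14 \left(-16\right)}} = \sqrt{-3336 + \frac{1}{4812 - 224}} = \sqrt{-3336 + \frac{1}{4588}} = \sqrt{- \frac{15305567}{4588}} = \frac{i \sqrt{17555485349}}{2294}$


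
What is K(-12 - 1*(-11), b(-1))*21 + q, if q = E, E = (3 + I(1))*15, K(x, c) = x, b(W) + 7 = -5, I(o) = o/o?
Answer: 39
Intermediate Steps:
I(o) = 1
b(W) = -12 (b(W) = -7 - 5 = -12)
E = 60 (E = (3 + 1)*15 = 4*15 = 60)
q = 60
K(-12 - 1*(-11), b(-1))*21 + q = (-12 - 1*(-11))*21 + 60 = (-12 + 11)*21 + 60 = -1*21 + 60 = -21 + 60 = 39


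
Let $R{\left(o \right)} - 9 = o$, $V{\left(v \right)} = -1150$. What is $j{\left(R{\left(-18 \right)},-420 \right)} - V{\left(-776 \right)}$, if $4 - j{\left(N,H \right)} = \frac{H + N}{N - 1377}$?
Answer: $\frac{48455}{42} \approx 1153.7$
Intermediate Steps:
$R{\left(o \right)} = 9 + o$
$j{\left(N,H \right)} = 4 - \frac{H + N}{-1377 + N}$ ($j{\left(N,H \right)} = 4 - \frac{H + N}{N - 1377} = 4 - \frac{H + N}{-1377 + N}$)
$j{\left(R{\left(-18 \right)},-420 \right)} - V{\left(-776 \right)} = \frac{-5508 - -420 + 3 \left(9 - 18\right)}{-1377 + \left(9 - 18\right)} - -1150 = \frac{-5508 + 420 + 3 \left(-9\right)}{-1377 - 9} + 1150 = \frac{-5508 + 420 - 27}{-1386} + 1150 = \left(- \frac{1}{1386}\right) \left(-5115\right) + 1150 = \frac{155}{42} + 1150 = \frac{48455}{42}$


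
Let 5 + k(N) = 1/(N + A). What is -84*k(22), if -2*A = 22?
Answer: 4536/11 ≈ 412.36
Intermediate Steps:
A = -11 (A = -½*22 = -11)
k(N) = -5 + 1/(-11 + N) (k(N) = -5 + 1/(N - 11) = -5 + 1/(-11 + N))
-84*k(22) = -84*(56 - 5*22)/(-11 + 22) = -84*(56 - 110)/11 = -84*(-54)/11 = -84*(-54/11) = 4536/11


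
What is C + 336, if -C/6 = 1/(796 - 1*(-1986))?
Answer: 467373/1391 ≈ 336.00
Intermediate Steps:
C = -3/1391 (C = -6/(796 - 1*(-1986)) = -6/(796 + 1986) = -6/2782 = -6*1/2782 = -3/1391 ≈ -0.0021567)
C + 336 = -3/1391 + 336 = 467373/1391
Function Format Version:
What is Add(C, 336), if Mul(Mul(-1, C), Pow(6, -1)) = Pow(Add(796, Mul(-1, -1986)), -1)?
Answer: Rational(467373, 1391) ≈ 336.00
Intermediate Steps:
C = Rational(-3, 1391) (C = Mul(-6, Pow(Add(796, Mul(-1, -1986)), -1)) = Mul(-6, Pow(Add(796, 1986), -1)) = Mul(-6, Pow(2782, -1)) = Mul(-6, Rational(1, 2782)) = Rational(-3, 1391) ≈ -0.0021567)
Add(C, 336) = Add(Rational(-3, 1391), 336) = Rational(467373, 1391)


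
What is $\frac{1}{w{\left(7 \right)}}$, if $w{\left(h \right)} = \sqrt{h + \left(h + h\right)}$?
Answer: $\frac{\sqrt{21}}{21} \approx 0.21822$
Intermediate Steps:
$w{\left(h \right)} = \sqrt{3} \sqrt{h}$ ($w{\left(h \right)} = \sqrt{h + 2 h} = \sqrt{3 h} = \sqrt{3} \sqrt{h}$)
$\frac{1}{w{\left(7 \right)}} = \frac{1}{\sqrt{3} \sqrt{7}} = \frac{1}{\sqrt{21}} = \frac{\sqrt{21}}{21}$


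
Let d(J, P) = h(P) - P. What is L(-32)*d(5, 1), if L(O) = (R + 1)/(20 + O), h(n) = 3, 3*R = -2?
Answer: -1/18 ≈ -0.055556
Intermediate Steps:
R = -2/3 (R = (1/3)*(-2) = -2/3 ≈ -0.66667)
L(O) = 1/(3*(20 + O)) (L(O) = (-2/3 + 1)/(20 + O) = 1/(3*(20 + O)))
d(J, P) = 3 - P
L(-32)*d(5, 1) = (1/(3*(20 - 32)))*(3 - 1*1) = ((1/3)/(-12))*(3 - 1) = ((1/3)*(-1/12))*2 = -1/36*2 = -1/18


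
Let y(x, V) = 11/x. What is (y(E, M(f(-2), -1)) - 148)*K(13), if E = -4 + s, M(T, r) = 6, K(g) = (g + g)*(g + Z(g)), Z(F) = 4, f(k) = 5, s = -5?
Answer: -593606/9 ≈ -65956.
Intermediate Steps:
K(g) = 2*g*(4 + g) (K(g) = (g + g)*(g + 4) = (2*g)*(4 + g) = 2*g*(4 + g))
E = -9 (E = -4 - 5 = -9)
(y(E, M(f(-2), -1)) - 148)*K(13) = (11/(-9) - 148)*(2*13*(4 + 13)) = (11*(-⅑) - 148)*(2*13*17) = (-11/9 - 148)*442 = -1343/9*442 = -593606/9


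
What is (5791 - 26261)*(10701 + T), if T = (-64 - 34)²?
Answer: -415643350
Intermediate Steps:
T = 9604 (T = (-98)² = 9604)
(5791 - 26261)*(10701 + T) = (5791 - 26261)*(10701 + 9604) = -20470*20305 = -415643350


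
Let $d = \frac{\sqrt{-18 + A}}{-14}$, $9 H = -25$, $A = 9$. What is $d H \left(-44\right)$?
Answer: $- \frac{550 i}{21} \approx - 26.19 i$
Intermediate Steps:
$H = - \frac{25}{9}$ ($H = \frac{1}{9} \left(-25\right) = - \frac{25}{9} \approx -2.7778$)
$d = - \frac{3 i}{14}$ ($d = \frac{\sqrt{-18 + 9}}{-14} = \sqrt{-9} \left(- \frac{1}{14}\right) = 3 i \left(- \frac{1}{14}\right) = - \frac{3 i}{14} \approx - 0.21429 i$)
$d H \left(-44\right) = - \frac{3 i}{14} \left(- \frac{25}{9}\right) \left(-44\right) = \frac{25 i}{42} \left(-44\right) = - \frac{550 i}{21}$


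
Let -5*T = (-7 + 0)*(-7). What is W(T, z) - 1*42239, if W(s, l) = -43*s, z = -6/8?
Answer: -209088/5 ≈ -41818.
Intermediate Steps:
z = -3/4 (z = -6*1/8 = -3/4 ≈ -0.75000)
T = -49/5 (T = -(-7 + 0)*(-7)/5 = -(-7)*(-7)/5 = -1/5*49 = -49/5 ≈ -9.8000)
W(T, z) - 1*42239 = -43*(-49/5) - 1*42239 = 2107/5 - 42239 = -209088/5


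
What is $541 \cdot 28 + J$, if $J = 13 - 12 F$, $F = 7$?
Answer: $15077$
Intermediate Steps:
$J = -71$ ($J = 13 - 84 = -71$)
$541 \cdot 28 + J = 541 \cdot 28 - 71 = 15148 - 71 = 15077$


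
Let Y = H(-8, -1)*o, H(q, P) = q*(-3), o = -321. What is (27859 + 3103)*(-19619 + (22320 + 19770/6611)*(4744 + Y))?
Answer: -13529108445653858/6611 ≈ -2.0465e+12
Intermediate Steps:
H(q, P) = -3*q
Y = -7704 (Y = -3*(-8)*(-321) = 24*(-321) = -7704)
(27859 + 3103)*(-19619 + (22320 + 19770/6611)*(4744 + Y)) = (27859 + 3103)*(-19619 + (22320 + 19770/6611)*(4744 - 7704)) = 30962*(-19619 + (22320 + 19770*(1/6611))*(-2960)) = 30962*(-19619 + (22320 + 19770/6611)*(-2960)) = 30962*(-19619 + (147577290/6611)*(-2960)) = 30962*(-19619 - 436828778400/6611) = 30962*(-436958479609/6611) = -13529108445653858/6611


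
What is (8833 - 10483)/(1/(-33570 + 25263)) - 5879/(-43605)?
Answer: 597674118629/43605 ≈ 1.3707e+7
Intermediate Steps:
(8833 - 10483)/(1/(-33570 + 25263)) - 5879/(-43605) = -1650/(1/(-8307)) - 5879*(-1/43605) = -1650/(-1/8307) + 5879/43605 = -1650*(-8307) + 5879/43605 = 13706550 + 5879/43605 = 597674118629/43605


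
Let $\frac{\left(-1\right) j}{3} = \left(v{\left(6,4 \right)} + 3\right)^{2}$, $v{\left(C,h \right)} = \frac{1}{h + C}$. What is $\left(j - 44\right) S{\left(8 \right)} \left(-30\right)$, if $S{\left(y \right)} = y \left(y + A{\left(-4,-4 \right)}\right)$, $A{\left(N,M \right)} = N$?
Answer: $\frac{349584}{5} \approx 69917.0$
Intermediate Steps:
$v{\left(C,h \right)} = \frac{1}{C + h}$
$S{\left(y \right)} = y \left(-4 + y\right)$ ($S{\left(y \right)} = y \left(y - 4\right) = y \left(-4 + y\right)$)
$j = - \frac{2883}{100}$ ($j = - 3 \left(\frac{1}{6 + 4} + 3\right)^{2} = - 3 \left(\frac{1}{10} + 3\right)^{2} = - 3 \left(\frac{31}{10}\right)^{2} = \left(-3\right) \frac{961}{100} = - \frac{2883}{100} \approx -28.83$)
$\left(j - 44\right) S{\left(8 \right)} \left(-30\right) = \left(- \frac{2883}{100} - 44\right) 8 \left(-4 + 8\right) \left(-30\right) = \left(- \frac{2883}{100} - 44\right) 8 \cdot 4 \left(-30\right) = \left(- \frac{7283}{100}\right) 32 \left(-30\right) = \left(- \frac{58264}{25}\right) \left(-30\right) = \frac{349584}{5}$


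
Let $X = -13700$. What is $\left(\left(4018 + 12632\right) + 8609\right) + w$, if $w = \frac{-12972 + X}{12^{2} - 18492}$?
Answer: $\frac{115869701}{4587} \approx 25260.0$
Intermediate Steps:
$w = \frac{6668}{4587}$ ($w = \frac{-12972 - 13700}{12^{2} - 18492} = - \frac{26672}{144 - 18492} = - \frac{26672}{-18348} = \left(-26672\right) \left(- \frac{1}{18348}\right) = \frac{6668}{4587} \approx 1.4537$)
$\left(\left(4018 + 12632\right) + 8609\right) + w = \left(\left(4018 + 12632\right) + 8609\right) + \frac{6668}{4587} = \left(16650 + 8609\right) + \frac{6668}{4587} = 25259 + \frac{6668}{4587} = \frac{115869701}{4587}$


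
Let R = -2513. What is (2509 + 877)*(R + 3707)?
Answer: 4042884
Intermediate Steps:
(2509 + 877)*(R + 3707) = (2509 + 877)*(-2513 + 3707) = 3386*1194 = 4042884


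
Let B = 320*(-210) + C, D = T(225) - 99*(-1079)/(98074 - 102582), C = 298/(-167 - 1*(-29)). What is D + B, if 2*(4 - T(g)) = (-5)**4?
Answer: -913334621/13524 ≈ -67534.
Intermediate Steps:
T(g) = -617/2 (T(g) = 4 - 1/2*(-5)**4 = 4 - 1/2*625 = 4 - 625/2 = -617/2)
C = -149/69 (C = 298/(-167 + 29) = 298/(-138) = 298*(-1/138) = -149/69 ≈ -2.1594)
D = -1497539/4508 (D = -617/2 - 99*(-1079)/(98074 - 102582) = -617/2 - (-106821)/(-4508) = -617/2 - (-106821)*(-1)/4508 = -617/2 - 1*106821/4508 = -617/2 - 106821/4508 = -1497539/4508 ≈ -332.20)
B = -4636949/69 (B = 320*(-210) - 149/69 = -67200 - 149/69 = -4636949/69 ≈ -67202.)
D + B = -1497539/4508 - 4636949/69 = -913334621/13524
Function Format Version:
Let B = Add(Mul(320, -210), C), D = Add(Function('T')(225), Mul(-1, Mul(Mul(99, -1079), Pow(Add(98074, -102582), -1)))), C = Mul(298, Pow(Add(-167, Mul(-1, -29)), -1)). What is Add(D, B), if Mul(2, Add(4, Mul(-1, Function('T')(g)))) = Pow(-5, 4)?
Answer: Rational(-913334621, 13524) ≈ -67534.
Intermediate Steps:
Function('T')(g) = Rational(-617, 2) (Function('T')(g) = Add(4, Mul(Rational(-1, 2), Pow(-5, 4))) = Add(4, Mul(Rational(-1, 2), 625)) = Add(4, Rational(-625, 2)) = Rational(-617, 2))
C = Rational(-149, 69) (C = Mul(298, Pow(Add(-167, 29), -1)) = Mul(298, Pow(-138, -1)) = Mul(298, Rational(-1, 138)) = Rational(-149, 69) ≈ -2.1594)
D = Rational(-1497539, 4508) (D = Add(Rational(-617, 2), Mul(-1, Mul(Mul(99, -1079), Pow(Add(98074, -102582), -1)))) = Add(Rational(-617, 2), Mul(-1, Mul(-106821, Pow(-4508, -1)))) = Add(Rational(-617, 2), Mul(-1, Mul(-106821, Rational(-1, 4508)))) = Add(Rational(-617, 2), Mul(-1, Rational(106821, 4508))) = Add(Rational(-617, 2), Rational(-106821, 4508)) = Rational(-1497539, 4508) ≈ -332.20)
B = Rational(-4636949, 69) (B = Add(Mul(320, -210), Rational(-149, 69)) = Add(-67200, Rational(-149, 69)) = Rational(-4636949, 69) ≈ -67202.)
Add(D, B) = Add(Rational(-1497539, 4508), Rational(-4636949, 69)) = Rational(-913334621, 13524)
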